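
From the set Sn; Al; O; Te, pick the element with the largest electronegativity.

O is in period 2, group 16; Al is in period 3, group 13; Sn is in period 5, group 14; Te is in period 5, group 16.
Atoms toward the upper right of the periodic table pull bonding electrons most strongly.
These span different periods and groups, so the two trends combine.
Sn > Al: period and group pull opposite ways; the across-period shift dominates (1.96 vs 1.61).
Te > Sn: both are in period 5; the period trend gives Te the larger value.
O > Te: O sits above Te in group 16, so the down-group effect alone puts O higher.
For reference (Pauling): O 3.44, Al 1.61, Sn 1.96, Te 2.10.
The largest electronegativity among these belongs to O.

O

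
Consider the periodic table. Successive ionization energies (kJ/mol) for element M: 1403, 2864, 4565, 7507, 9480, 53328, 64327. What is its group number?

Look for the largest jump between consecutive ionization energies: IE6/IE5 ≈ 5.6, far larger than any earlier ratio.
That jump marks the point where a core electron is being removed. So the atom has 5 valence electrons.
A main-group element with 5 valence electrons is in group 15.

Group 15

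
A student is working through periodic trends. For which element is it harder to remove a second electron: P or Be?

Consider each +1 ion: P⁺ still has 4 valence electrons; Be⁺ still has 1 valence electron.
All are still removing valence electrons, so compare the +1 ions as you would atoms: IE_2 generally rises across a period (higher Z_eff) and falls down a group (larger shell), subject to the usual subshell exceptions.
Valence configurations: P⁺ [Ne]3s²3p², Be⁺ [He]2s¹.
Approximate IE_2 values (kJ/mol): P 1907, Be 1757.
Putting it together, IE_2: Be < P.

P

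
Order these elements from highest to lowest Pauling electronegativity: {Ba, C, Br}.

Br, C, Ba

Atoms toward the upper right of the periodic table pull bonding electrons most strongly.
Neither a single period nor a single group — weigh both effects.
C > Ba: both effects reinforce here, so C is clearly the higher of the two.
Br > C: period and group pull opposite ways; the across-period shift dominates (2.96 vs 2.55).
Tabulated electronegativity (Pauling): C 2.55, Br 2.96, Ba 0.89.
So from highest to lowest: Br > C > Ba.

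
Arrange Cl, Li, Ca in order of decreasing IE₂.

After 1 electron has been removed, what remains? Cl⁺ still has 6 valence electrons; Li⁺ is the bare [He] core; Ca⁺ still has 1 valence electron.
Breaking into a closed-shell core is much more expensive than removing a leftover valence electron — Li has the largest IE_2 here.
Valence configurations: Cl⁺ [Ne]3s²3p⁴, Ca⁺ [Ar]4s¹.
The numbers (kJ/mol): Cl 2298, Li 7298, Ca 1145.
Putting it together, IE_2: Ca < Cl < Li.

Li > Cl > Ca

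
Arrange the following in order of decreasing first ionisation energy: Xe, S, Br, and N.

N > Xe > Br > S

N is in period 2, group 15; S is in period 3, group 16; Br is in period 4, group 17; Xe is in period 5, group 18.
Across a period the outer electron is held more tightly (higher IE₁); down a group it sits in a higher shell, more shielded, and comes off more easily.
These sit on a diagonal, where the across-period and down-group effects partly cancel.
Br > S: period and group pull opposite ways; the across-period shift dominates (1140 vs 1000 kJ/mol).
Xe > Br: the two effects oppose for this pair; the across-period effect wins (1170 vs 1140 kJ/mol).
N > Xe: period and group pull opposite ways; the down-group shift dominates (1402 vs 1170 kJ/mol).
For reference (kJ/mol): N 1402, S 1000, Br 1140, Xe 1170.
So from highest to lowest: N > Xe > Br > S.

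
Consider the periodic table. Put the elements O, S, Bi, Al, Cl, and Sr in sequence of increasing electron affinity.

Sr, Al, Bi, O, S, Cl

O is in period 2, group 16; Al is in period 3, group 13; S is in period 3, group 16; Cl is in period 3, group 17; Sr is in period 5, group 2; Bi is in period 6, group 15.
Electron affinity generally becomes more exothermic across a period toward the halogens and less exothermic down a group.
These span different periods and groups, so the two trends combine.
Al > Sr: relative to Sr, both the across-period and down-group shifts push Al's electron affinity up.
Bi > Al: period and group pull opposite ways; the across-period shift dominates (91 vs 42 kJ/mol).
O > Bi: relative to Bi, both the across-period and down-group shifts push O's electron affinity up.
S > O: this pair runs against the simple trend — see the exception note.
Cl > S: both are in period 3; the period trend gives Cl the larger value.
Note the exception: S has a higher electron affinity than O, contrary to the simple trend — the compact 2p subshell of O repels the added electron more than S's larger 3p does.
For reference (kJ/mol): O 141, Al 42, S 200, Cl 349, Sr 5, Bi 91.
So from lowest to highest: Sr < Al < Bi < O < S < Cl.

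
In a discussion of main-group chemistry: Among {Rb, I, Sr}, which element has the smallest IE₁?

Across a period the outer electron is held more tightly (higher IE₁); down a group it sits in a higher shell, more shielded, and comes off more easily.
All lie in period 5, so first ionization energy increases left to right.
The smallest IE₁ among these belongs to Rb.

Rb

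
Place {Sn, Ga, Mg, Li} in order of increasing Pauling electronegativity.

Li, Mg, Ga, Sn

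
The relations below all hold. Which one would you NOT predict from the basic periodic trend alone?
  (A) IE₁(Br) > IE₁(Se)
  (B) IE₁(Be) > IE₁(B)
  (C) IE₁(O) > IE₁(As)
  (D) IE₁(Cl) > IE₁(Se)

The general trend: IE₁ increases across a period and decreases down a group.
(A) Br (period 4, group 17) vs Se (period 4, group 16): the stated order agrees with the simple trend.
(B) Be (period 2, group 2) vs B (period 2, group 13): the stated order contradicts the simple trend.
(C) O (period 2, group 16) vs As (period 4, group 15): the stated order agrees with the simple trend.
(D) Cl (period 3, group 17) vs Se (period 4, group 16): the stated order agrees with the simple trend.
The exception is (B): removing B's lone 2p electron is easier than breaking Be's filled 2s².

(B)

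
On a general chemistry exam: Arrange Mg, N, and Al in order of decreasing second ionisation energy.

After 1 electron has been removed, what remains? Mg⁺ still has 1 valence electron; N⁺ still has 4 valence electrons; Al⁺ still has 2 valence electrons.
All are still removing valence electrons, so compare the +1 ions as you would atoms: IE_2 generally rises across a period (higher Z_eff) and falls down a group (larger shell), subject to the usual subshell exceptions.
Valence configurations: Mg⁺ [Ne]3s¹, N⁺ [He]2s²2p², Al⁺ [Ne]3s².
Approximate IE_2 values (kJ/mol): Mg 1451, N 2856, Al 1817.
Overall IE_2 order: Mg < Al < N.

N, Al, Mg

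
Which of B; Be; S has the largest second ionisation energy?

The second ionization energy removes an electron from the +1 ion. For each element: B⁺ still has 2 valence electrons; Be⁺ still has 1 valence electron; S⁺ still has 5 valence electrons.
All are still removing valence electrons, so compare the +1 ions as you would atoms: IE_2 generally rises across a period (higher Z_eff) and falls down a group (larger shell), subject to the usual subshell exceptions.
Valence configurations: B⁺ [He]2s², Be⁺ [He]2s¹, S⁺ [Ne]3s²3p³.
The numbers (kJ/mol): B 2427, Be 1757, S 2252.
So the second ionization energies run Be < S < B.

B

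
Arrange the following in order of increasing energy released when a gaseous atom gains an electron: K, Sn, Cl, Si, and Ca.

Si is in period 3, group 14; Cl is in period 3, group 17; K is in period 4, group 1; Ca is in period 4, group 2; Sn is in period 5, group 14.
EA tends to increase across a period and decrease down a group, though the pattern is less regular than for IE or radius.
Neither a single period nor a single group — weigh both effects.
K > Ca: this pair runs against the simple trend — see the exception note.
Sn > K: period and group pull opposite ways; the across-period shift dominates (107 vs 48 kJ/mol).
Si > Sn: they share group 14; the group trend gives Si the larger value.
Cl > Si: both are in period 3; the period trend gives Cl the larger value.
Note the exception: K has a higher electron affinity than Ca, contrary to the simple trend — adding an electron to Ca (ns²) has to open a new, higher-energy np subshell, which is unfavourable.
Approximate values (kJ/mol): Si 134, Cl 349, K 48, Ca 2, Sn 107.
So from lowest to highest: Ca < K < Sn < Si < Cl.

Ca < K < Sn < Si < Cl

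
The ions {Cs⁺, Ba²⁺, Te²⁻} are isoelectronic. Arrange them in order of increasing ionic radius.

Ba²⁺ < Cs⁺ < Te²⁻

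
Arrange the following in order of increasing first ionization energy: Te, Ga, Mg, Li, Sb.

Removing the outermost electron gets harder across a period and easier down a group.
Here both period and group differ, so the two effects have to be weighed against each other.
Ga > Li: the two effects oppose for this pair; the across-period effect wins (579 vs 520 kJ/mol).
Mg > Ga: the two effects oppose for this pair; the down-group effect wins (738 vs 579 kJ/mol).
Sb > Mg: period and group pull opposite ways; the across-period shift dominates (831 vs 738 kJ/mol).
Te > Sb: Te lies to the right of Sb in period 5, so the across-period effect alone puts Te higher.
Tabulated first ionization energy (kJ/mol): Li 520, Mg 738, Ga 579, Sb 831, Te 869.
So from lowest to highest: Li < Ga < Mg < Sb < Te.

Li, Ga, Mg, Sb, Te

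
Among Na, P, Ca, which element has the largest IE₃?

Na

IE_3 is the cost of taking one more electron from the +2 cation: Na²⁺ is already 1 electron into the core; P²⁺ still has 3 valence electrons; Ca²⁺ is the bare [Ar] core.
Core electrons are held far more tightly than valence electrons, so Ca and Na top the IE_3 order.
Approximate IE_3 values (kJ/mol): Na 6910, P 2914, Ca 4912.
Hence IE_3: P < Ca < Na.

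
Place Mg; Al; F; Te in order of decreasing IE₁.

Across a period the outer electron is held more tightly (higher IE₁); down a group it sits in a higher shell, more shielded, and comes off more easily.
Here both period and group differ, so the two effects have to be weighed against each other.
Mg > Al: this pair runs against the simple trend — see the exception note.
Te > Mg: the two effects oppose for this pair; the across-period effect wins (869 vs 738 kJ/mol).
F > Te: both effects reinforce here, so F is clearly the higher of the two.
Note the exception: Mg has a higher first ionization energy than Al, contrary to the simple trend — Al's single 3p electron is easier to remove than one from Mg's filled 3s².
Approximate values (kJ/mol): F 1681, Mg 738, Al 578, Te 869.
So from highest to lowest: F > Te > Mg > Al.

F > Te > Mg > Al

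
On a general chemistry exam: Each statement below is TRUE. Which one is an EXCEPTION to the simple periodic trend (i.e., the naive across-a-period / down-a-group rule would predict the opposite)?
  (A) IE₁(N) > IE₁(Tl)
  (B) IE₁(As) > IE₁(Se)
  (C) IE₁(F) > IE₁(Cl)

The general trend: first ionization energy increases across a period and decreases down a group.
(A) N (period 2, group 15) vs Tl (period 6, group 13): the stated order agrees with the simple trend.
(B) As (period 4, group 15) vs Se (period 4, group 16): the stated order contradicts the simple trend.
(C) F (period 2, group 17) vs Cl (period 3, group 17): the stated order agrees with the simple trend.
The exception is (B): Se (4p⁴) ionizes more easily than half-filled As (4p³).

(B)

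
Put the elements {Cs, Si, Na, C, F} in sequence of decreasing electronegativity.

F > C > Si > Na > Cs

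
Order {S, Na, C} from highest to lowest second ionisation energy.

Na > C > S

The second ionization energy removes an electron from the +1 ion. For each element: S⁺ still has 5 valence electrons; Na⁺ is the bare [Ne] core; C⁺ still has 3 valence electrons.
Pulling an electron out of a noble-gas core costs far more than removing a remaining valence electron, so Na sits at the high end of IE_2.
Valence configurations: S⁺ [Ne]3s²3p³, C⁺ [He]2s²2p¹.
Approximate IE_2 values (kJ/mol): S 2252, Na 4562, C 2353.
Overall IE_2 order: S < C < Na.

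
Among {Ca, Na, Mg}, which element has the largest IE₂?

After 1 electron has been removed, what remains? Ca⁺ still has 1 valence electron; Na⁺ is the bare [Ne] core; Mg⁺ still has 1 valence electron.
Pulling an electron out of a noble-gas core costs far more than removing a remaining valence electron, so Na sits at the high end of IE_2.
Valence configurations: Ca⁺ [Ar]4s¹, Mg⁺ [Ne]3s¹.
Approximate IE_2 values (kJ/mol): Ca 1145, Na 4562, Mg 1451.
Hence IE_2: Ca < Mg < Na.

Na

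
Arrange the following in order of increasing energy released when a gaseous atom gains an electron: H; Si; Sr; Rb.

Sr < Rb < H < Si

H is in period 1, group 1; Si is in period 3, group 14; Rb is in period 5, group 1; Sr is in period 5, group 2.
Adding an electron releases more energy for atoms nearer the top right (short of the noble gases).
These span different periods and groups, so the two trends combine.
Rb > Sr: this pair runs against the simple trend — see the exception note.
H > Rb: H sits above Rb in group 1, so the down-group effect alone puts H higher.
Si > H: period and group pull opposite ways; the across-period shift dominates (134 vs 73 kJ/mol).
Note the exception: Rb has a higher electron affinity than Sr, contrary to the simple trend — adding an electron to Sr (ns²) has to open a new, higher-energy np subshell, which is unfavourable.
Approximate values (kJ/mol): H 73, Si 134, Rb 47, Sr 5.
So from lowest to highest: Sr < Rb < H < Si.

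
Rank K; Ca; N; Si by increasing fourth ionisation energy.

IE_4 is the cost of taking one more electron from the +3 cation: K³⁺ is already 2 electrons into the core; Ca³⁺ is already 1 electron into the core; N³⁺ still has 2 valence electrons; Si³⁺ still has 1 valence electron.
Usually core removal costs more than valence removal, but here the competition is close: a tightly held n=2 valence electron can cost more to remove than an n=3 core electron, so the actual values have to decide it.
Valence configurations: N³⁺ [He]2s², Si³⁺ [Ne]3s¹.
Approximate IE_4 values (kJ/mol): K 5877, Ca 6491, N 7475, Si 4356.
Putting it together, IE_4: Si < K < Ca < N.

Si < K < Ca < N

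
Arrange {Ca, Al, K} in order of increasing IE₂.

Ca < Al < K

The second ionization energy removes an electron from the +1 ion. For each element: Ca⁺ still has 1 valence electron; Al⁺ still has 2 valence electrons; K⁺ is the bare [Ar] core.
Core electrons are held far more tightly than valence electrons, so K tops the IE_2 order.
Valence configurations: Ca⁺ [Ar]4s¹, Al⁺ [Ne]3s².
Tabulated IE_2 (kJ/mol): Ca 1145, Al 1817, K 3052.
Hence IE_2: Ca < Al < K.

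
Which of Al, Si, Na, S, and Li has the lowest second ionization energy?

After 1 electron has been removed, what remains? Al⁺ still has 2 valence electrons; Si⁺ still has 3 valence electrons; Na⁺ is the bare [Ne] core; S⁺ still has 5 valence electrons; Li⁺ is the bare [He] core.
Core electrons are held far more tightly than valence electrons, so Na and Li top the IE_2 order.
Valence configurations: Al⁺ [Ne]3s², Si⁺ [Ne]3s²3p¹, S⁺ [Ne]3s²3p³.
Si⁺ loses a lone 3p electron whereas Al⁺ must break into a filled 3s² pair, so IE_2(Al) > IE_2(Si) even though Si has the higher nuclear charge.
Tabulated IE_2 (kJ/mol): Al 1817, Si 1577, Na 4562, S 2252, Li 7298.
Hence IE_2: Si < Al < S < Na < Li.

Si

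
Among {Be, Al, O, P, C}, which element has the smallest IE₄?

The fourth ionization energy removes an electron from the +3 ion. For each element: Be³⁺ is already 1 electron into the core; Al³⁺ is the bare [Ne] core; O³⁺ still has 3 valence electrons; P³⁺ still has 2 valence electrons; C³⁺ still has 1 valence electron.
Pulling an electron out of a noble-gas core costs far more than removing a remaining valence electron, so Al and Be sit at the high end of IE_4.
Valence configurations: O³⁺ [He]2s²2p¹, P³⁺ [Ne]3s², C³⁺ [He]2s¹.
Tabulated IE_4 (kJ/mol): Be 21007, Al 11577, O 7469, P 4964, C 6223.
Overall IE_4 order: P < C < O < Al < Be.

P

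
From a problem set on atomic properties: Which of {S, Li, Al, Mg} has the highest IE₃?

Li

Consider each +2 ion: S²⁺ still has 4 valence electrons; Li²⁺ is already 1 electron into the core; Al²⁺ still has 1 valence electron; Mg²⁺ is the bare [Ne] core.
Breaking into a closed-shell core is much more expensive than removing a leftover valence electron — Mg and Li have the largest IE_3 here.
Valence configurations: S²⁺ [Ne]3s²3p², Al²⁺ [Ne]3s¹.
Tabulated IE_3 (kJ/mol): S 3357, Li 11815, Al 2745, Mg 7733.
Putting it together, IE_3: Al < S < Mg < Li.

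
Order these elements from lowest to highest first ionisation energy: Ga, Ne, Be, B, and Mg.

Ga < Mg < B < Be < Ne

Across a period the outer electron is held more tightly (higher IE₁); down a group it sits in a higher shell, more shielded, and comes off more easily.
These span different periods and groups, so the two trends combine.
Mg > Ga: period and group pull opposite ways; the down-group shift dominates (738 vs 579 kJ/mol).
B > Mg: relative to Mg, both the across-period and down-group shifts push B's first ionization energy up.
Be > B: this pair runs against the simple trend — see the exception note.
Ne > Be: both are in period 2; the period trend gives Ne the larger value.
Note the exception: Be has a higher first ionization energy than B, contrary to the simple trend — removing B's lone 2p electron is easier than breaking Be's filled 2s².
Tabulated first ionization energy (kJ/mol): Be 900, B 801, Ne 2081, Mg 738, Ga 579.
So from lowest to highest: Ga < Mg < B < Be < Ne.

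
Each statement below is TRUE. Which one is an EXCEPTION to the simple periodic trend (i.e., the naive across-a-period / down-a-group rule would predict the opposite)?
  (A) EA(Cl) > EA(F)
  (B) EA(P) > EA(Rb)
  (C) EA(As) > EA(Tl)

(A)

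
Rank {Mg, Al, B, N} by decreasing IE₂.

N > B > Al > Mg

After 1 electron has been removed, what remains? Mg⁺ still has 1 valence electron; Al⁺ still has 2 valence electrons; B⁺ still has 2 valence electrons; N⁺ still has 4 valence electrons.
All are still removing valence electrons, so compare the +1 ions as you would atoms: IE_2 generally rises across a period (higher Z_eff) and falls down a group (larger shell), subject to the usual subshell exceptions.
Valence configurations: Mg⁺ [Ne]3s¹, Al⁺ [Ne]3s², B⁺ [He]2s², N⁺ [He]2s²2p².
Tabulated IE_2 (kJ/mol): Mg 1451, Al 1817, B 2427, N 2856.
Putting it together, IE_2: Mg < Al < B < N.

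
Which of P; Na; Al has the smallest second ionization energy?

Al

Consider each +1 ion: P⁺ still has 4 valence electrons; Na⁺ is the bare [Ne] core; Al⁺ still has 2 valence electrons.
Pulling an electron out of a noble-gas core costs far more than removing a remaining valence electron, so Na sits at the high end of IE_2.
Valence configurations: P⁺ [Ne]3s²3p², Al⁺ [Ne]3s².
Approximate IE_2 values (kJ/mol): P 1907, Na 4562, Al 1817.
Putting it together, IE_2: Al < P < Na.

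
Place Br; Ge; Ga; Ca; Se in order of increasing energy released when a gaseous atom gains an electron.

Ca < Ga < Ge < Se < Br

EA tends to increase across a period and decrease down a group, though the pattern is less regular than for IE or radius.
All lie in period 4, so electron affinity increases left to right.
So from lowest to highest: Ca < Ga < Ge < Se < Br.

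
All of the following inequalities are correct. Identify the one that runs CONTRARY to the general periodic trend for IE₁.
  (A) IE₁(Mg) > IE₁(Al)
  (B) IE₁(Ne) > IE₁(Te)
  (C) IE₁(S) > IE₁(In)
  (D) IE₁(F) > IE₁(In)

The general trend: IE₁ increases across a period and decreases down a group.
(A) Mg (period 3, group 2) vs Al (period 3, group 13): the stated order contradicts the simple trend.
(B) Ne (period 2, group 18) vs Te (period 5, group 16): the stated order agrees with the simple trend.
(C) S (period 3, group 16) vs In (period 5, group 13): the stated order agrees with the simple trend.
(D) F (period 2, group 17) vs In (period 5, group 13): the stated order agrees with the simple trend.
The exception is (A): Al's single 3p electron is easier to remove than one from Mg's filled 3s².

(A)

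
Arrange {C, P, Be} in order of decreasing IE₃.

Be > C > P

After 2 electrons have been removed, what remains? C²⁺ still has 2 valence electrons; P²⁺ still has 3 valence electrons; Be²⁺ is the bare [He] core.
Core electrons are held far more tightly than valence electrons, so Be tops the IE_3 order.
Valence configurations: C²⁺ [He]2s², P²⁺ [Ne]3s²3p¹.
The numbers (kJ/mol): C 4620, P 2914, Be 14849.
Hence IE_3: P < C < Be.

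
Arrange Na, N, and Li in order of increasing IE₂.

N < Na < Li

After 1 electron has been removed, what remains? Na⁺ is the bare [Ne] core; N⁺ still has 4 valence electrons; Li⁺ is the bare [He] core.
Pulling an electron out of a noble-gas core costs far more than removing a remaining valence electron, so Na and Li sit at the high end of IE_2.
Tabulated IE_2 (kJ/mol): Na 4562, N 2856, Li 7298.
Putting it together, IE_2: N < Na < Li.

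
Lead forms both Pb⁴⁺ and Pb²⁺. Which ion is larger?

Pb²⁺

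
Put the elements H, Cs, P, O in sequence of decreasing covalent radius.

Cs > P > O > H

H is in period 1, group 1; O is in period 2, group 16; P is in period 3, group 15; Cs is in period 6, group 1.
Radius decreases left→right (rising Z_eff, same n) and increases top→bottom (higher n).
These span different periods and groups, so the two trends combine.
O > H: the two effects oppose for this pair; the down-group effect wins (63 vs 32 pm).
P > O: relative to O, both the across-period and down-group shifts push P's atomic radius up.
Cs > P: relative to P, both the across-period and down-group shifts push Cs's atomic radius up.
Tabulated atomic radius (pm): H 32, O 63, P 111, Cs 232.
So from largest to smallest: Cs > P > O > H.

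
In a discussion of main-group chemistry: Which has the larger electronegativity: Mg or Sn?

Sn

Mg is in period 3, group 2; Sn is in period 5, group 14.
Atoms toward the upper right of the periodic table pull bonding electrons most strongly.
Here both period and group differ, so the two effects have to be weighed against each other.
Sn > Mg: the two effects oppose for this pair; the across-period effect wins (1.96 vs 1.31).
Tabulated electronegativity (Pauling): Mg 1.31, Sn 1.96.
So Sn has the larger electronegativity (Sn > Mg).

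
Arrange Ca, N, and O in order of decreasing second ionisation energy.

After 1 electron has been removed, what remains? Ca⁺ still has 1 valence electron; N⁺ still has 4 valence electrons; O⁺ still has 5 valence electrons.
All are still removing valence electrons, so compare the +1 ions as you would atoms: IE_2 generally rises across a period (higher Z_eff) and falls down a group (larger shell), subject to the usual subshell exceptions.
Valence configurations: Ca⁺ [Ar]4s¹, N⁺ [He]2s²2p², O⁺ [He]2s²2p³.
Approximate IE_2 values (kJ/mol): Ca 1145, N 2856, O 3388.
So the second ionization energies run Ca < N < O.

O, N, Ca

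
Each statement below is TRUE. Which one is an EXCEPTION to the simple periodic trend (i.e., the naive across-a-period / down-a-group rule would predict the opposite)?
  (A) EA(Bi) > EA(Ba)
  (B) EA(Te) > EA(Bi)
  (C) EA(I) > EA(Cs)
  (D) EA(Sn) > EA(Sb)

The general trend: electron affinity increases across a period and decreases down a group.
(A) Bi (period 6, group 15) vs Ba (period 6, group 2): the stated order agrees with the simple trend.
(B) Te (period 5, group 16) vs Bi (period 6, group 15): the stated order agrees with the simple trend.
(C) I (period 5, group 17) vs Cs (period 6, group 1): the stated order agrees with the simple trend.
(D) Sn (period 5, group 14) vs Sb (period 5, group 15): the stated order contradicts the simple trend.
The exception is (D): adding an electron to Sb's half-filled 5p³ is unfavourable, so Sn has the more exothermic EA.

(D)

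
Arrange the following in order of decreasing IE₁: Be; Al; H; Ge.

H is in period 1, group 1; Be is in period 2, group 2; Al is in period 3, group 13; Ge is in period 4, group 14.
Removing the outermost electron gets harder across a period and easier down a group.
A diagonal step moves right (one effect) and down (the opposite effect) at once.
Ge > Al: the two effects oppose for this pair; the across-period effect wins (762 vs 578 kJ/mol).
Be > Ge: period and group pull opposite ways; the down-group shift dominates (900 vs 762 kJ/mol).
H > Be: the two effects oppose for this pair; the down-group effect wins (1312 vs 900 kJ/mol).
Tabulated first ionization energy (kJ/mol): H 1312, Be 900, Al 578, Ge 762.
So from highest to lowest: H > Be > Ge > Al.

H > Be > Ge > Al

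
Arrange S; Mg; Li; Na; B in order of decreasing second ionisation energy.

Li, Na, B, S, Mg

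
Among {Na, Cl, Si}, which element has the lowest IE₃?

IE_3 is the cost of taking one more electron from the +2 cation: Na²⁺ is already 1 electron into the core; Cl²⁺ still has 5 valence electrons; Si²⁺ still has 2 valence electrons.
Breaking into a closed-shell core is much more expensive than removing a leftover valence electron — Na has the largest IE_3 here.
Valence configurations: Cl²⁺ [Ne]3s²3p³, Si²⁺ [Ne]3s².
Approximate IE_3 values (kJ/mol): Na 6910, Cl 3822, Si 3232.
So the third ionization energies run Si < Cl < Na.

Si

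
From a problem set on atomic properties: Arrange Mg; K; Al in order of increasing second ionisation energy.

Consider each +1 ion: Mg⁺ still has 1 valence electron; K⁺ is the bare [Ar] core; Al⁺ still has 2 valence electrons.
Pulling an electron out of a noble-gas core costs far more than removing a remaining valence electron, so K sits at the high end of IE_2.
Valence configurations: Mg⁺ [Ne]3s¹, Al⁺ [Ne]3s².
Approximate IE_2 values (kJ/mol): Mg 1451, K 3052, Al 1817.
Hence IE_2: Mg < Al < K.

Mg < Al < K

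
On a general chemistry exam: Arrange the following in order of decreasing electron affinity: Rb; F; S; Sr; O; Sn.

F > S > O > Sn > Rb > Sr

O is in period 2, group 16; F is in period 2, group 17; S is in period 3, group 16; Rb is in period 5, group 1; Sr is in period 5, group 2; Sn is in period 5, group 14.
Adding an electron releases more energy for atoms nearer the top right (short of the noble gases).
Here both period and group differ, so the two effects have to be weighed against each other.
Rb > Sr: this pair runs against the simple trend — see the exception note.
Sn > Rb: Sn lies to the right of Rb in period 5, so the across-period effect alone puts Sn higher.
O > Sn: relative to Sn, both the across-period and down-group shifts push O's electron affinity up.
S > O: this pair runs against the simple trend — see the exception note.
F > S: both effects reinforce here, so F is clearly the higher of the two.
Note the exception: Rb has a higher electron affinity than Sr, contrary to the simple trend — adding an electron to Sr (ns²) has to open a new, higher-energy np subshell, which is unfavourable.
Note the exception: S has a higher electron affinity than O, contrary to the simple trend — the compact 2p subshell of O repels the added electron more than S's larger 3p does.
For reference (kJ/mol): O 141, F 328, S 200, Rb 47, Sr 5, Sn 107.
So from highest to lowest: F > S > O > Sn > Rb > Sr.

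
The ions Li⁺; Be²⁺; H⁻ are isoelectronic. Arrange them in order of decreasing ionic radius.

H⁻ > Li⁺ > Be²⁺

All of these have 2 electrons, so size is governed by nuclear charge alone: the more protons, the stronger the pull on the same electron cloud, and the smaller the ion.
Nuclear charges: Be²⁺ (Z=4), Li⁺ (Z=3), H⁻ (Z=1).
Largest to smallest: H⁻ > Li⁺ > Be²⁺.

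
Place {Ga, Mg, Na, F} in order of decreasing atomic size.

F is in period 2, group 17; Na is in period 3, group 1; Mg is in period 3, group 2; Ga is in period 4, group 13.
Moving right in a period, electrons are added to the same shell under a stronger nuclear pull, so atoms get smaller; moving down, a new shell is opened and atoms get larger.
Here both period and group differ, so the two effects have to be weighed against each other.
Ga > F: relative to F, both the across-period and down-group shifts push Ga's atomic radius up.
Mg > Ga: period and group pull opposite ways; the across-period shift dominates (139 vs 124 pm).
Na > Mg: both are in period 3; the period trend gives Na the larger value.
For reference (pm): F 64, Na 155, Mg 139, Ga 124.
So from largest to smallest: Na > Mg > Ga > F.

Na > Mg > Ga > F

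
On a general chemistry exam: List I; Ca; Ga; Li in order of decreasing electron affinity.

I > Li > Ga > Ca

Li is in period 2, group 1; Ca is in period 4, group 2; Ga is in period 4, group 13; I is in period 5, group 17.
Adding an electron releases more energy for atoms nearer the top right (short of the noble gases).
Here both period and group differ, so the two effects have to be weighed against each other.
Ga > Ca: Ga lies to the right of Ca in period 4, so the across-period effect alone puts Ga higher.
Li > Ga: period and group pull opposite ways; the down-group shift dominates (60 vs 29 kJ/mol).
I > Li: period and group pull opposite ways; the across-period shift dominates (295 vs 60 kJ/mol).
Tabulated electron affinity (kJ/mol): Li 60, Ca 2, Ga 29, I 295.
So from highest to lowest: I > Li > Ga > Ca.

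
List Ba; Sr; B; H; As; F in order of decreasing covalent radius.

H is in period 1, group 1; B is in period 2, group 13; F is in period 2, group 17; As is in period 4, group 15; Sr is in period 5, group 2; Ba is in period 6, group 2.
Atomic radius shrinks across a period as nuclear charge pulls the same shell inward, and grows down a group as new shells are added.
Here both period and group differ, so the two effects have to be weighed against each other.
F > H: period and group pull opposite ways; the down-group shift dominates (64 vs 32 pm).
B > F: B lies to the left of F in period 2, so the across-period effect alone puts B larger.
As > B: period and group pull opposite ways; the down-group shift dominates (121 vs 85 pm).
Sr > As: both effects reinforce here, so Sr is clearly the larger of the two.
Ba > Sr: Ba sits below Sr in group 2, so the down-group effect alone puts Ba larger.
Tabulated atomic radius (pm): H 32, B 85, F 64, As 121, Sr 185, Ba 196.
So from largest to smallest: Ba > Sr > As > B > F > H.

Ba, Sr, As, B, F, H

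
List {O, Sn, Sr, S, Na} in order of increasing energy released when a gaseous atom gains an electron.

Sr < Na < Sn < O < S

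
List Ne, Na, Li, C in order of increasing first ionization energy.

Na < Li < C < Ne

Li is in period 2, group 1; C is in period 2, group 14; Ne is in period 2, group 18; Na is in period 3, group 1.
Across a period the outer electron is held more tightly (higher IE₁); down a group it sits in a higher shell, more shielded, and comes off more easily.
Neither a single period nor a single group — weigh both effects.
Li > Na: they share group 1; the group trend gives Li the larger value.
C > Li: C lies to the right of Li in period 2, so the across-period effect alone puts C higher.
Ne > C: both are in period 2; the period trend gives Ne the larger value.
Tabulated first ionization energy (kJ/mol): Li 520, C 1086, Ne 2081, Na 496.
So from lowest to highest: Na < Li < C < Ne.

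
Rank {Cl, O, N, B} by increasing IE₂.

Cl, B, N, O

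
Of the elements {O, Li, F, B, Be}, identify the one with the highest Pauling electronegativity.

Li is in period 2, group 1; Be is in period 2, group 2; B is in period 2, group 13; O is in period 2, group 16; F is in period 2, group 17.
Electronegativity increases across a period and decreases down a group, tracking effective nuclear charge and atomic size.
All lie in period 2, so electronegativity increases left to right.
The highest Pauling electronegativity among these belongs to F.

F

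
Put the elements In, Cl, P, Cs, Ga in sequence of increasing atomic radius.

P is in period 3, group 15; Cl is in period 3, group 17; Ga is in period 4, group 13; In is in period 5, group 13; Cs is in period 6, group 1.
Across a period the added protons contract the valence shell; down a group each new principal shell makes the atom larger.
These span different periods and groups, so the two trends combine.
P > Cl: P lies to the left of Cl in period 3, so the across-period effect alone puts P larger.
Ga > P: relative to P, both the across-period and down-group shifts push Ga's atomic radius up.
In > Ga: In sits below Ga in group 13, so the down-group effect alone puts In larger.
Cs > In: both effects reinforce here, so Cs is clearly the larger of the two.
Approximate values (pm): P 111, Cl 99, Ga 124, In 142, Cs 232.
So from smallest to largest: Cl < P < Ga < In < Cs.

Cl, P, Ga, In, Cs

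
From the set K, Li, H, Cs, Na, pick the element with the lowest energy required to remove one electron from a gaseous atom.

Cs

H is in period 1, group 1; Li is in period 2, group 1; Na is in period 3, group 1; K is in period 4, group 1; Cs is in period 6, group 1.
IE₁ increases left→right with effective nuclear charge and decreases top→bottom as the valence shell moves farther out.
All are in group 1, so first ionization energy increases up the group.
The lowest energy required to remove one electron from a gaseous atom among these belongs to Cs.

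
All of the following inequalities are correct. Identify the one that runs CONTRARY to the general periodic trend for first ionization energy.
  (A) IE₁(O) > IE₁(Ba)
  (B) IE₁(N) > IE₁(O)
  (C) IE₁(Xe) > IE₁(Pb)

(B)

The general trend: first ionization energy increases across a period and decreases down a group.
(A) O (period 2, group 16) vs Ba (period 6, group 2): the stated order agrees with the simple trend.
(B) N (period 2, group 15) vs O (period 2, group 16): the stated order contradicts the simple trend.
(C) Xe (period 5, group 18) vs Pb (period 6, group 14): the stated order agrees with the simple trend.
The exception is (B): pairing an electron in O's 2p⁴ costs repulsion energy, so O ionizes more easily than half-filled N (2p³).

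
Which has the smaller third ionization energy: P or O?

P

After 2 electrons have been removed, what remains? P²⁺ still has 3 valence electrons; O²⁺ still has 4 valence electrons.
All are still removing valence electrons, so compare the +2 ions as you would atoms: IE_3 generally rises across a period (higher Z_eff) and falls down a group (larger shell), subject to the usual subshell exceptions.
Valence configurations: P²⁺ [Ne]3s²3p¹, O²⁺ [He]2s²2p².
The numbers (kJ/mol): P 2914, O 5300.
So the third ionization energies run P < O.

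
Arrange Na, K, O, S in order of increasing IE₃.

S < K < O < Na

The third ionization energy removes an electron from the +2 ion. For each element: Na²⁺ is already 1 electron into the core; K²⁺ is already 1 electron into the core; O²⁺ still has 4 valence electrons; S²⁺ still has 4 valence electrons.
Usually core removal costs more than valence removal, but here the competition is close: a tightly held n=2 valence electron can cost more to remove than an n=3 core electron, so the actual values have to decide it.
Valence configurations: O²⁺ [He]2s²2p², S²⁺ [Ne]3s²3p².
Approximate IE_3 values (kJ/mol): Na 6910, K 4420, O 5300, S 3357.
Hence IE_3: S < K < O < Na.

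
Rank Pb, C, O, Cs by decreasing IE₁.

C is in period 2, group 14; O is in period 2, group 16; Cs is in period 6, group 1; Pb is in period 6, group 14.
First ionization energy rises across a period (greater Z_eff holds electrons more tightly) and falls down a group (valence electrons are farther from the nucleus).
Here both period and group differ, so the two effects have to be weighed against each other.
Pb > Cs: both are in period 6; the period trend gives Pb the larger value.
C > Pb: C sits above Pb in group 14, so the down-group effect alone puts C higher.
O > C: both are in period 2; the period trend gives O the larger value.
Tabulated first ionization energy (kJ/mol): C 1086, O 1314, Cs 376, Pb 716.
So from highest to lowest: O > C > Pb > Cs.

O, C, Pb, Cs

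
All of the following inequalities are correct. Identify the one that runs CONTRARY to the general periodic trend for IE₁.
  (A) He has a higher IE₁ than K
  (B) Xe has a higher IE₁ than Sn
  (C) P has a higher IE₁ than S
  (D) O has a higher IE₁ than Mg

(C)

The general trend: IE₁ increases across a period and decreases down a group.
(A) He (period 1, group 18) vs K (period 4, group 1): the stated order agrees with the simple trend.
(B) Xe (period 5, group 18) vs Sn (period 5, group 14): the stated order agrees with the simple trend.
(C) P (period 3, group 15) vs S (period 3, group 16): the stated order contradicts the simple trend.
(D) O (period 2, group 16) vs Mg (period 3, group 2): the stated order agrees with the simple trend.
The exception is (C): S (3p⁴) ionizes more easily than half-filled P (3p³) because the paired 3p electron in S is pushed out by e⁻–e⁻ repulsion.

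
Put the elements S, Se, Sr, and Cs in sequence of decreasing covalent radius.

Atomic radius shrinks across a period as nuclear charge pulls the same shell inward, and grows down a group as new shells are added.
Here both period and group differ, so the two effects have to be weighed against each other.
Se > S: they share group 16; the group trend gives Se the larger value.
Sr > Se: relative to Se, both the across-period and down-group shifts push Sr's atomic radius up.
Cs > Sr: relative to Sr, both the across-period and down-group shifts push Cs's atomic radius up.
For reference (pm): S 103, Se 116, Sr 185, Cs 232.
So from largest to smallest: Cs > Sr > Se > S.

Cs > Sr > Se > S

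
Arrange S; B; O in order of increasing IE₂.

S, B, O

IE_2 is the cost of taking one more electron from the +1 cation: S⁺ still has 5 valence electrons; B⁺ still has 2 valence electrons; O⁺ still has 5 valence electrons.
All are still removing valence electrons, so compare the +1 ions as you would atoms: IE_2 generally rises across a period (higher Z_eff) and falls down a group (larger shell), subject to the usual subshell exceptions.
Valence configurations: S⁺ [Ne]3s²3p³, B⁺ [He]2s², O⁺ [He]2s²2p³.
Approximate IE_2 values (kJ/mol): S 2252, B 2427, O 3388.
So the second ionization energies run S < B < O.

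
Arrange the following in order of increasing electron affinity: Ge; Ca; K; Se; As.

Atoms with high Z_eff and room in the valence shell (especially the halogens) have the most exothermic electron affinities.
All lie in period 4; the across-period trend (electron affinity increases left to right) applies, with the exception below.
Note the exception: K has a higher electron affinity than Ca, contrary to the simple trend — adding an electron to Ca (ns²) has to open a new, higher-energy np subshell, which is unfavourable.
Note the exception: Ge has a higher electron affinity than As, contrary to the simple trend — adding an electron to As's half-filled 4p³ is unfavourable, so Ge (4p²) has the more exothermic EA.
Tabulated electron affinity (kJ/mol): K 48, Ca 2, Ge 119, As 78, Se 195.
So from lowest to highest: Ca < K < As < Ge < Se.

Ca < K < As < Ge < Se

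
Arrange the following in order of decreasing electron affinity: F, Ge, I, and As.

Atoms with high Z_eff and room in the valence shell (especially the halogens) have the most exothermic electron affinities.
Neither a single period nor a single group — weigh both effects.
Ge > As: this pair runs against the simple trend — see the exception note.
I > Ge: the two effects oppose for this pair; the across-period effect wins (295 vs 119 kJ/mol).
F > I: they share group 17; the group trend gives F the larger value.
Note the exception: Ge has a higher electron affinity than As, contrary to the simple trend — adding an electron to As's half-filled 4p³ is unfavourable, so Ge (4p²) has the more exothermic EA.
Tabulated electron affinity (kJ/mol): F 328, Ge 119, As 78, I 295.
So from highest to lowest: F > I > Ge > As.

F > I > Ge > As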